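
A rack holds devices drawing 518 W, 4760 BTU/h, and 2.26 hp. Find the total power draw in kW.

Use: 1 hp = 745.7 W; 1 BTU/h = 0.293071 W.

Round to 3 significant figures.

518 W (already W)
4760 BTU/h × 0.293071 → 1395.02 W
2.26 hp × 745.7 → 1685.28 W
Sum: 518 + 1395.02 + 1685.28 = 3598.3 W
In kW: 3598.3 / 1000 = 3.5983 kW

3.60 kW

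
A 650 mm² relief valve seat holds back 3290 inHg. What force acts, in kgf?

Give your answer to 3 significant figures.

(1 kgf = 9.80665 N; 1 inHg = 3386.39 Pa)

738 kgf

3290 inHg × 3386.39 = 1.11412×10⁷ Pa
650 mm² × 10⁻⁶ = 6.5×10⁻⁴ m²
F = P × A = 1.11412×10⁷ Pa × 6.5×10⁻⁴ m² = 7241.78 N
7241.78 N ÷ (9.80665 N/kgf) = 738.456 kgf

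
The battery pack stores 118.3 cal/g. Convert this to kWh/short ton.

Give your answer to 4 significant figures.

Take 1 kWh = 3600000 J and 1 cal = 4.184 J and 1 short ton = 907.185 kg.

124.7 kWh/short ton

118.3 cal/g × 4.184 J/cal ÷ 0.001 kg/g = 494967 J/kg
494967 J/kg ÷ 3600000 J/kWh × 907.185 kg/short ton = 124.73 kWh/short ton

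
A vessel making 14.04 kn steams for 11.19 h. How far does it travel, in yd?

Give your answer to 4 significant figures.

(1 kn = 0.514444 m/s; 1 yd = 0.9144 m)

3.182×10⁵ yd

14.04 kn × 0.514444 = 7.22279 m/s
11.19 h × 3600 = 40284 s
d = v × t = 7.22279 m/s × 40284 s = 290963 m
290963 m ÷ (0.9144 m/yd) = 318201 yd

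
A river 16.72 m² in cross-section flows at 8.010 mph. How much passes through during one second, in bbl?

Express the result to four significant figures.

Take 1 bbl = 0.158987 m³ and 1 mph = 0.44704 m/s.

8.010 mph × 0.44704 → 3.58079 m/s
V = v × A × t = 3.58079 m/s × 16.72 m² × 1 s = 59.8708 m³
59.8708 m³ ÷ (0.158987 m³/bbl) = 376.577 bbl

376.6 bbl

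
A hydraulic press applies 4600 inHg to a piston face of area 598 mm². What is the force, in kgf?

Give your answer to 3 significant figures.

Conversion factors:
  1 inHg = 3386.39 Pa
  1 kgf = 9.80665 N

4600 inHg × 3386.39 → 1.55774×10⁷ Pa
598 mm² × 10⁻⁶ → 5.98×10⁻⁴ m²
F = P × A = 1.55774×10⁷ Pa × 5.98×10⁻⁴ m² = 9315.29 N
9315.29 N ÷ (9.80665 N/kgf) = 949.895 kgf

950 kgf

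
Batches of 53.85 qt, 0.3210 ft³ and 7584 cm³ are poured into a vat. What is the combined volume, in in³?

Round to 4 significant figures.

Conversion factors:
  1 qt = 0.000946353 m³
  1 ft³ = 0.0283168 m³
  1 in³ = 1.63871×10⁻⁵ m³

4127 in³

53.85 qt × 0.000946353 = 0.0509611 m³
0.3210 ft³ × 0.0283168 = 0.00908969 m³
7584 cm³ × 10⁻⁶ = 0.007584 m³
Total: 0.0509611 + 0.00908969 + 0.007584 = 0.0676348 m³
In in³: 0.0676348 / 1.63871×10⁻⁵ = 4127.32 in³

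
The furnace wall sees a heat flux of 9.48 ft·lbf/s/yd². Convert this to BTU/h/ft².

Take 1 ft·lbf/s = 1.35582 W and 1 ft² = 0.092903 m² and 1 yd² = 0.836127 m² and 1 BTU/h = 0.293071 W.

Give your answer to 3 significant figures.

9.48 ft·lbf/s/yd² × 1.35582 W/ft·lbf/s ÷ 0.836127 m²/yd² = 15.3723 W/m²
15.3723 W/m² ÷ 0.293071 W/BTU/h × 0.092903 m²/ft² = 4.87299 BTU/h/ft²

4.87 BTU/h/ft²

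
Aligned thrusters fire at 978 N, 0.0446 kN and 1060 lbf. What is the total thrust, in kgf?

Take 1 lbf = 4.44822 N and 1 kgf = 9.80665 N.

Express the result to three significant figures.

978 N (already N)
0.0446 kN × 1000 = 44.6 N
1060 lbf × 4.44822 = 4715.11 N
Total: 978 + 44.6 + 4715.11 = 5737.71 N
In kgf: 5737.71 / 9.80665 = 585.084 kgf

585 kgf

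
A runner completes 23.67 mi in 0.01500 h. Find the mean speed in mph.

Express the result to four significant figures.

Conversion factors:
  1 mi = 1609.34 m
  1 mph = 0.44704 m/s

23.67 mi × 1609.34 = 38093.1 m
0.01500 h × 3600 = 54 s
v = d / t = 38093.1 m / 54 s = 705.428 m/s
705.428 m/s ÷ (0.44704 m/s/mph) = 1578 mph

1578 mph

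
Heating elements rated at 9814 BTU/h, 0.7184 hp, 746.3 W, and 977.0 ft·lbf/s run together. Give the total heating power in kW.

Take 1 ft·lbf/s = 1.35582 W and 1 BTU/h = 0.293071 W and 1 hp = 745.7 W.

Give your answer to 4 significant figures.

9814 BTU/h × 0.293071 = 2876.2 W
0.7184 hp × 745.7 = 535.711 W
746.3 W (already W)
977.0 ft·lbf/s × 1.35582 = 1324.64 W
Combined: 2876.2 + 535.711 + 746.3 + 1324.64 = 5482.85 W
In kW: 5482.85 / 1000 = 5.48285 kW

5.483 kW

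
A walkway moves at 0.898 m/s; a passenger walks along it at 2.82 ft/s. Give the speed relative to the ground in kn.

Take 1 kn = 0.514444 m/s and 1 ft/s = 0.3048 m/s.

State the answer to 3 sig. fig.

3.42 kn

0.898 m/s (already m/s)
2.82 ft/s × 0.3048 → 0.859536 m/s
Combined: 0.898 + 0.859536 = 1.75754 m/s
In kn: 1.75754 / 0.514444 = 3.41639 kn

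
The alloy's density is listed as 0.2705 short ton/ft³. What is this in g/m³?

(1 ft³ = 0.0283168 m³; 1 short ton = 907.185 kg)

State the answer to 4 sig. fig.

8.666×10⁶ g/m³

0.2705 short ton/ft³ × 907.185 kg/short ton ÷ 0.0283168 m³/ft³ = 8666.01 kg/m³
8666.01 kg/m³ ÷ 0.001 kg/g = 8.66601×10⁶ g/m³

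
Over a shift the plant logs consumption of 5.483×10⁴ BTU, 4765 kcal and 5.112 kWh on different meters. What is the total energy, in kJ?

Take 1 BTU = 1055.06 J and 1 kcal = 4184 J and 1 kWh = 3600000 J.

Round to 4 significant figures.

5.483×10⁴ BTU × 1055.06 → 5.78489×10⁷ J
4765 kcal × 4184 → 1.99368×10⁷ J
5.112 kWh × 3600000 → 1.84032×10⁷ J
Combined: 5.78489×10⁷ + 1.99368×10⁷ + 1.84032×10⁷ = 9.61889×10⁷ J
In kJ: 9.61889×10⁷ / 1000 = 96188.9 kJ

9.619×10⁴ kJ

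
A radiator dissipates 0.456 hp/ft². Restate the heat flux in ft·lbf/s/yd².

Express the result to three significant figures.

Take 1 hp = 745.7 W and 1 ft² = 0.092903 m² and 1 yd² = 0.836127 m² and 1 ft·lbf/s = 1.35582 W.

2260 ft·lbf/s/yd²

0.456 hp/ft² × 745.7 W/hp ÷ 0.092903 m²/ft² = 3660.15 W/m²
3660.15 W/m² ÷ 1.35582 W/ft·lbf/s × 0.836127 m²/yd² = 2257.2 ft·lbf/s/yd²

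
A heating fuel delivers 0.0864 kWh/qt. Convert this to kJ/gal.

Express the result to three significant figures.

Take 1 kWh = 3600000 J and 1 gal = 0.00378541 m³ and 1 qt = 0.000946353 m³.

0.0864 kWh/qt × 3600000 J/kWh ÷ 0.000946353 m³/qt = 3.28672×10⁸ J/m³
3.28672×10⁸ J/m³ ÷ 1000 J/kJ × 0.00378541 m³/gal = 1244.16 kJ/gal

1240 kJ/gal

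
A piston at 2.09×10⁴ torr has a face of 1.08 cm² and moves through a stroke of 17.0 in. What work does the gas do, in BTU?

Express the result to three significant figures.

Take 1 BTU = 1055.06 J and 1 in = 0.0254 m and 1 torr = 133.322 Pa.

2.09×10⁴ torr → 2.78643×10⁶ Pa
1.08 cm² → 1.08×10⁻⁴ m²
F = P × A = 2.78643×10⁶ × 1.08×10⁻⁴ = 300.934 N
17.0 in → 0.4318 m
W = F × d = 300.934 × 0.4318 = 129.943 J
In BTU: 129.943 / 1055.06 = 0.123162 BTU

0.123 BTU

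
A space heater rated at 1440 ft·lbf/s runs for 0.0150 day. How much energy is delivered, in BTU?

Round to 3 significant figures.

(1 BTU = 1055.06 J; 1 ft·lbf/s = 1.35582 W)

2400 BTU

1440 ft·lbf/s × 1.35582 → 1952.38 W
0.0150 day × 86400 → 1296 s
E = P × t = 1952.38 W × 1296 s = 2.53028×10⁶ J
2.53028×10⁶ J ÷ (1055.06 J/BTU) = 2398.23 BTU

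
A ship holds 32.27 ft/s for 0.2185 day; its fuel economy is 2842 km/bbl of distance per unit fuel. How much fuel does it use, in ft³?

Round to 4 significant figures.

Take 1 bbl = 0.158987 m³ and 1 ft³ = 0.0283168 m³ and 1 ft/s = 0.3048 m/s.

0.3668 ft³

32.27 ft/s → 9.8359 m/s
0.2185 day → 18878.4 s
d = v × t = 9.8359 × 18878.4 = 185686 m
2842 km/bbl → 1.78757×10⁷ m/m³
V = d / (distance per unit fuel) = 185686 / 1.78757×10⁷ = 0.0103876 m³
In ft³: 0.0103876 / 0.0283168 = 0.366835 ft³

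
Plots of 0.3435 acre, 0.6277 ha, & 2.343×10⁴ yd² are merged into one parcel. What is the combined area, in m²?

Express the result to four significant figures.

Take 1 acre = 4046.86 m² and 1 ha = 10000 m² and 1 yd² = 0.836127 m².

2.726×10⁴ m²

0.3435 acre × 4046.86 = 1390.1 m²
0.6277 ha × 10000 = 6277 m²
2.343×10⁴ yd² × 0.836127 = 19590.5 m²
Combined: 1390.1 + 6277 + 19590.5 = 27257.6 m²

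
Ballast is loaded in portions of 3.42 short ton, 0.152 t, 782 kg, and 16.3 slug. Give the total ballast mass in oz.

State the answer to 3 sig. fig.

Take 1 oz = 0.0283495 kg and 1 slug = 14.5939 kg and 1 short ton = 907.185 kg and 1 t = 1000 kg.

1.51×10⁵ oz

3.42 short ton × 907.185 → 3102.57 kg
0.152 t × 1000 → 152 kg
782 kg (already kg)
16.3 slug × 14.5939 → 237.881 kg
Sum: 3102.57 + 152 + 782 + 237.881 = 4274.45 kg
In oz: 4274.45 / 0.0283495 = 150777 oz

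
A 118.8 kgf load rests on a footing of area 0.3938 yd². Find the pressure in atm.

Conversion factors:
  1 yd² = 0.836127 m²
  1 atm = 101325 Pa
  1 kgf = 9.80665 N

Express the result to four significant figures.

0.03492 atm

118.8 kgf × 9.80665 → 1165.03 N
0.3938 yd² × 0.836127 → 0.329267 m²
P = F / A = 1165.03 N / 0.329267 m² = 3538.25 Pa
3538.25 Pa ÷ (101325 Pa/atm) = 0.0349198 atm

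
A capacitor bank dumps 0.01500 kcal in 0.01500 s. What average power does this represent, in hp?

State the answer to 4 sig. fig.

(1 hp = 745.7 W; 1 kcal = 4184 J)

0.01500 kcal × 4184 → 62.76 J
P = E / t = 62.76 J / 0.015 s = 4184 W
4184 W ÷ (745.7 W/hp) = 5.61084 hp

5.611 hp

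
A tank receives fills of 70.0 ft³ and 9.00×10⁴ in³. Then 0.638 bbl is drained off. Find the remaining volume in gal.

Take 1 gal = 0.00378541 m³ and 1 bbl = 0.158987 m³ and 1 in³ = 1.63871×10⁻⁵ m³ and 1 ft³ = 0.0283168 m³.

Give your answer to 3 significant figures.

886 gal

70.0 ft³ × 0.0283168 = 1.98218 m³
9.00×10⁴ in³ × 1.63871×10⁻⁵ = 1.47484 m³
0.638 bbl × 0.158987 = 0.101434 m³
Net: 1.98218 + 1.47484 − 0.101434 = 3.35559 m³
In gal: 3.35559 / 0.00378541 = 886.454 gal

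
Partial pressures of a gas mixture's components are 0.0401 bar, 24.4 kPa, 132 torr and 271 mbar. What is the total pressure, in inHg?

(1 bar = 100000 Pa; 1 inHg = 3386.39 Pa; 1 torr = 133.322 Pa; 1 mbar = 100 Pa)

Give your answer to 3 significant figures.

21.6 inHg

0.0401 bar × 100000 → 4010 Pa
24.4 kPa × 1000 → 24400 Pa
132 torr × 133.322 → 17598.5 Pa
271 mbar × 100 → 27100 Pa
Combined: 4010 + 24400 + 17598.5 + 27100 = 73108.5 Pa
In inHg: 73108.5 / 3386.39 = 21.5889 inHg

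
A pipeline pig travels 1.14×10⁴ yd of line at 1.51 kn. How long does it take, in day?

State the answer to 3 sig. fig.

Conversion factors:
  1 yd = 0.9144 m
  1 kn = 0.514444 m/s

1.14×10⁴ yd × 0.9144 = 10424.2 m
1.51 kn × 0.514444 = 0.77681 m/s
t = d / v = 10424.2 m / 0.77681 m/s = 13419.2 s
13419.2 s ÷ (86400 s/day) = 0.155315 day

0.155 day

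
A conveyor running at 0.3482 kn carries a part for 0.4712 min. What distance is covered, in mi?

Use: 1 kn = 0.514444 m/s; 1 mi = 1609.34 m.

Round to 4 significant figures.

0.3482 kn × 0.514444 = 0.179129 m/s
0.4712 min × 60 = 28.272 s
d = v × t = 0.179129 m/s × 28.272 s = 5.06434 m
5.06434 m ÷ (1609.34 m/mi) = 0.00314684 mi

0.003147 mi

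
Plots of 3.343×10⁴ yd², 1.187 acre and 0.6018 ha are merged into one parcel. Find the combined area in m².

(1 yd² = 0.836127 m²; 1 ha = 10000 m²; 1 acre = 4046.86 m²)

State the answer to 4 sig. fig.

3.877×10⁴ m²

3.343×10⁴ yd² × 0.836127 → 27951.7 m²
1.187 acre × 4046.86 → 4803.62 m²
0.6018 ha × 10000 → 6018 m²
Sum: 27951.7 + 4803.62 + 6018 = 38773.3 m²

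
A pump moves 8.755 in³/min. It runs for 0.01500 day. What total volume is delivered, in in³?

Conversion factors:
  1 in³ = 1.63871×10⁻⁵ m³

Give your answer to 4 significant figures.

8.755 in³/min → 2.39115×10⁻⁶ m³/s
0.01500 day → 1296 s
V = Q × t = 2.39115×10⁻⁶ × 1296 = 0.00309893 m³
In in³: 0.00309893 / 1.63871×10⁻⁵ = 189.108 in³

189.1 in³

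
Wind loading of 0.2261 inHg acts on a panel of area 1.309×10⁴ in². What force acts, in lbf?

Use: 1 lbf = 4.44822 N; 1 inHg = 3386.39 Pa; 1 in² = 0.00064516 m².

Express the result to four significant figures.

1454 lbf

0.2261 inHg × 3386.39 = 765.663 Pa
1.309×10⁴ in² × 0.00064516 = 8.44514 m²
F = P × A = 765.663 Pa × 8.44514 m² = 6466.13 N
6466.13 N ÷ (4.44822 N/lbf) = 1453.64 lbf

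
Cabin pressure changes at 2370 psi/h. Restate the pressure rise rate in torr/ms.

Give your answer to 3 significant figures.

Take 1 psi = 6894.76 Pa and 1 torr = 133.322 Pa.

0.0340 torr/ms

2370 psi/h × 6894.76 Pa/psi ÷ 3600 s/h = 4539.05 Pa/s
4539.05 Pa/s ÷ 133.322 Pa/torr × 0.001 s/ms = 0.0340458 torr/ms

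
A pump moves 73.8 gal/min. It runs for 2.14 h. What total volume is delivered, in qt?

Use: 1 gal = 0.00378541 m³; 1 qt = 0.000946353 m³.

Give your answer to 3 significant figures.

3.79×10⁴ qt

73.8 gal/min → 0.00465605 m³/s
2.14 h → 7704 s
V = Q × t = 0.00465605 × 7704 = 35.8702 m³
In qt: 35.8702 / 0.000946353 = 37903.6 qt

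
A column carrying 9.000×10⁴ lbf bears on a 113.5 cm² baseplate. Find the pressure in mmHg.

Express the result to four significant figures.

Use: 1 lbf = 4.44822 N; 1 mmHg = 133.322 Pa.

9.000×10⁴ lbf × 4.44822 = 400340 N
113.5 cm² × 0.0001 = 0.01135 m²
P = F / A = 400340 N / 0.01135 m² = 3.52722×10⁷ Pa
3.52722×10⁷ Pa ÷ (133.322 Pa/mmHg) = 264564 mmHg

2.646×10⁵ mmHg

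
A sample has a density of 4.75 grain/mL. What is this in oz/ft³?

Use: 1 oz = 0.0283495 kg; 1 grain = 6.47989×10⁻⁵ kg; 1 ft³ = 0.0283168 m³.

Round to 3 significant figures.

307 oz/ft³

4.75 grain/mL × 6.47989×10⁻⁵ kg/grain ÷ 10⁻⁶ m³/mL = 307.795 kg/m³
307.795 kg/m³ ÷ 0.0283495 kg/oz × 0.0283168 m³/ft³ = 307.44 oz/ft³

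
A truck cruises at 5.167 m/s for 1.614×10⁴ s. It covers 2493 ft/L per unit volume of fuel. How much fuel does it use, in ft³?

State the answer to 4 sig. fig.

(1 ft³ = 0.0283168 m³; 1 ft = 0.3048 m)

3.876 ft³

d = v × t = 5.167 × 16140 = 83395.4 m
2493 ft/L → 759866 m/m³
V = d / (distance per unit fuel) = 83395.4 / 759866 = 0.10975 m³
In ft³: 0.10975 / 0.0283168 = 3.87579 ft³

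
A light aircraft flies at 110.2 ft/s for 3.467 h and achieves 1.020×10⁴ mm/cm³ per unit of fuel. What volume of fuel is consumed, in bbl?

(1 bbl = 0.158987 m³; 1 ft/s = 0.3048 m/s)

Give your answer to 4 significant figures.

110.2 ft/s → 33.589 m/s
3.467 h → 12481.2 s
d = v × t = 33.589 × 12481.2 = 419231 m
1.020×10⁴ mm/cm³ → 1.02×10⁷ m/m³
V = d / (distance per unit fuel) = 419231 / 1.02×10⁷ = 0.0411011 m³
In bbl: 0.0411011 / 0.158987 = 0.258519 bbl

0.2585 bbl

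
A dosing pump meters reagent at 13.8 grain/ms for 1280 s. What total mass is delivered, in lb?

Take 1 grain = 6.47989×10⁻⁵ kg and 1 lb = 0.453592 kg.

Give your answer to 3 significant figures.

2520 lb

13.8 grain/ms → 0.894225 kg/s
m = ṁ × t = 0.894225 × 1280 = 1144.61 kg
In lb: 1144.61 / 0.453592 = 2523.44 lb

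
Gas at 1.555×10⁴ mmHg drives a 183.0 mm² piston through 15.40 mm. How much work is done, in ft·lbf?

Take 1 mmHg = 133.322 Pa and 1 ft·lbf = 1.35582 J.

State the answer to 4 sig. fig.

1.555×10⁴ mmHg → 2.07316×10⁶ Pa
183.0 mm² → 1.83×10⁻⁴ m²
F = P × A = 2.07316×10⁶ × 1.83×10⁻⁴ = 379.388 N
15.40 mm → 0.0154 m
W = F × d = 379.388 × 0.0154 = 5.84258 J
In ft·lbf: 5.84258 / 1.35582 = 4.30926 ft·lbf

4.309 ft·lbf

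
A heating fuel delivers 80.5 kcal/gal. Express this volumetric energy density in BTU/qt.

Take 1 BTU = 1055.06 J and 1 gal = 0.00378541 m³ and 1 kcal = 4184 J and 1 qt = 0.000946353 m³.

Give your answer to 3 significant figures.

79.8 BTU/qt

80.5 kcal/gal × 4184 J/kcal ÷ 0.00378541 m³/gal = 8.89764×10⁷ J/m³
8.89764×10⁷ J/m³ ÷ 1055.06 J/BTU × 0.000946353 m³/qt = 79.8088 BTU/qt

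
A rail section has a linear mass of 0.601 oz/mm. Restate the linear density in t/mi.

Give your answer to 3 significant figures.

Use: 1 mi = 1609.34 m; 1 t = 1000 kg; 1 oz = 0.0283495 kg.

27.4 t/mi

0.601 oz/mm × 0.0283495 kg/oz ÷ 0.001 m/mm = 17.038 kg/m
17.038 kg/m ÷ 1000 kg/t × 1609.34 m/mi = 27.4199 t/mi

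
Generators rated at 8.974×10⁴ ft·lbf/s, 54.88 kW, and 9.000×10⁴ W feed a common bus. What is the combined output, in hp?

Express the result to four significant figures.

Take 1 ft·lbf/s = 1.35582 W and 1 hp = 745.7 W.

357.5 hp

8.974×10⁴ ft·lbf/s × 1.35582 = 121671 W
54.88 kW × 1000 = 54880 W
9.000×10⁴ W (already W)
Combined: 121671 + 54880 + 90000 = 266551 W
In hp: 266551 / 745.7 = 357.451 hp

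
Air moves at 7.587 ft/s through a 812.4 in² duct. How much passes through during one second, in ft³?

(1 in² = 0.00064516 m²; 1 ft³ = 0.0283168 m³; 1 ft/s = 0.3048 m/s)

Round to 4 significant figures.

42.80 ft³

7.587 ft/s × 0.3048 → 2.31252 m/s
812.4 in² × 0.00064516 → 0.524128 m²
V = v × A × t = 2.31252 m/s × 0.524128 m² × 1 s = 1.21206 m³
1.21206 m³ ÷ (0.0283168 m³/ft³) = 42.8036 ft³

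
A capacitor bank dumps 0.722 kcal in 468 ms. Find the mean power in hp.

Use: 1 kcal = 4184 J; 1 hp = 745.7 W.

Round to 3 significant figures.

8.66 hp

0.722 kcal × 4184 = 3020.85 J
468 ms × 0.001 = 0.468 s
P = E / t = 3020.85 J / 0.468 s = 6454.81 W
6454.81 W ÷ (745.7 W/hp) = 8.65604 hp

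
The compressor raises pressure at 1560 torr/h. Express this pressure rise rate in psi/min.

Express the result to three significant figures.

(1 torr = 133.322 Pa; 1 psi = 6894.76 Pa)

1560 torr/h × 133.322 Pa/torr ÷ 3600 s/h = 57.7729 Pa/s
57.7729 Pa/s ÷ 6894.76 Pa/psi × 60 s/min = 0.502755 psi/min

0.503 psi/min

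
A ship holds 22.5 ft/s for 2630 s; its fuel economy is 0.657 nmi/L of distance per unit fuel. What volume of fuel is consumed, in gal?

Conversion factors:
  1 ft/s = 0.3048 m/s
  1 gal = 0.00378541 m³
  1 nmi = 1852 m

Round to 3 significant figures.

22.5 ft/s → 6.858 m/s
d = v × t = 6.858 × 2630 = 18036.5 m
0.657 nmi/L → 1.21676×10⁶ m/m³
V = d / (distance per unit fuel) = 18036.5 / 1.21676×10⁶ = 0.0148234 m³
In gal: 0.0148234 / 0.00378541 = 3.91593 gal

3.92 gal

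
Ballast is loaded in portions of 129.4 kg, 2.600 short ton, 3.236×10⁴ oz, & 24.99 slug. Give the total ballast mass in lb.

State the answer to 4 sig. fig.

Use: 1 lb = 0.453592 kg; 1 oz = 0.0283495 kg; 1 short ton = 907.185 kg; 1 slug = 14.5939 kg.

8312 lb

129.4 kg (already kg)
2.600 short ton × 907.185 = 2358.68 kg
3.236×10⁴ oz × 0.0283495 = 917.39 kg
24.99 slug × 14.5939 = 364.702 kg
Combined: 129.4 + 2358.68 + 917.39 + 364.702 = 3770.17 kg
In lb: 3770.17 / 0.453592 = 8311.81 lb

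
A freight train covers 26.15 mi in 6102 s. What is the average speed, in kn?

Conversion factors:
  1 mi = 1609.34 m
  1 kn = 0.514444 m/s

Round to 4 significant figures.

13.41 kn

26.15 mi × 1609.34 = 42084.2 m
v = d / t = 42084.2 m / 6102 s = 6.89679 m/s
6.89679 m/s ÷ (0.514444 m/s/kn) = 13.4063 kn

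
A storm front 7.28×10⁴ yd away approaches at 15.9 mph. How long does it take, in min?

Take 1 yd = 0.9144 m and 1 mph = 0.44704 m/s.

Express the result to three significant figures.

156 min

7.28×10⁴ yd × 0.9144 = 66568.3 m
15.9 mph × 0.44704 = 7.10794 m/s
t = d / v = 66568.3 m / 7.10794 m/s = 9365.34 s
9365.34 s ÷ (60 s/min) = 156.089 min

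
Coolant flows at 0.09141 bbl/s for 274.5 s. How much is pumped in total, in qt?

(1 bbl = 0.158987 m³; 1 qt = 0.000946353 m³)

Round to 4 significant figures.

0.09141 bbl/s → 0.014533 m³/s
V = Q × t = 0.014533 × 274.5 = 3.98931 m³
In qt: 3.98931 / 0.000946353 = 4215.46 qt

4215 qt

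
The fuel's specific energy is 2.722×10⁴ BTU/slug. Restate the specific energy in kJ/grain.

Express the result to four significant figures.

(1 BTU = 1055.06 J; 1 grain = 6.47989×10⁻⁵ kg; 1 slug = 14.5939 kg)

2.722×10⁴ BTU/slug × 1055.06 J/BTU ÷ 14.5939 kg/slug = 1.96786×10⁶ J/kg
1.96786×10⁶ J/kg ÷ 1000 J/kJ × 6.47989×10⁻⁵ kg/grain = 0.127515 kJ/grain

0.1275 kJ/grain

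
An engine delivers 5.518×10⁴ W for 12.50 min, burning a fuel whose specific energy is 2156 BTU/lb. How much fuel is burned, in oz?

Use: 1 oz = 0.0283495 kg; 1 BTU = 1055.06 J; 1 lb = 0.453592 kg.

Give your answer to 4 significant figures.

12.50 min → 750 s
E = P × t = 55180 × 750 = 4.1385×10⁷ J
2156 BTU/lb → 5.01488×10⁶ J/kg
m = E / e_s = 4.1385×10⁷ / 5.01488×10⁶ = 8.25244 kg
In oz: 8.25244 / 0.0283495 = 291.096 oz

291.1 oz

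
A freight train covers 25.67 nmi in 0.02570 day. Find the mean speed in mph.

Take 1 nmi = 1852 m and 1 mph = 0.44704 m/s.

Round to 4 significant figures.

25.67 nmi × 1852 = 47540.8 m
0.02570 day × 86400 = 2220.48 s
v = d / t = 47540.8 m / 2220.48 s = 21.4101 m/s
21.4101 m/s ÷ (0.44704 m/s/mph) = 47.893 mph

47.89 mph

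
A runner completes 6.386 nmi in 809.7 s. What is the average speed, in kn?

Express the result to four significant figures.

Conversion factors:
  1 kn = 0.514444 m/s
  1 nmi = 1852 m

28.39 kn

6.386 nmi × 1852 = 11826.9 m
v = d / t = 11826.9 m / 809.7 s = 14.6065 m/s
14.6065 m/s ÷ (0.514444 m/s/kn) = 28.3928 kn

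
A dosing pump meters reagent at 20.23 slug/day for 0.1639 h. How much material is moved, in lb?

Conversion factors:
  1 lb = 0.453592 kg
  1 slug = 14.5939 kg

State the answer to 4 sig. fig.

4.445 lb

20.23 slug/day → 0.00341707 kg/s
0.1639 h → 590.04 s
m = ṁ × t = 0.00341707 × 590.04 = 2.01621 kg
In lb: 2.01621 / 0.453592 = 4.44499 lb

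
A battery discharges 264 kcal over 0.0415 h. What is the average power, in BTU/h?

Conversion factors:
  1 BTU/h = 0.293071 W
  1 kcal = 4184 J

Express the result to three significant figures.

2.52×10⁴ BTU/h

264 kcal × 4184 = 1.10458×10⁶ J
0.0415 h × 3600 = 149.4 s
P = E / t = 1.10458×10⁶ J / 149.4 s = 7393.44 W
7393.44 W ÷ (0.293071 W/BTU/h) = 25227.5 BTU/h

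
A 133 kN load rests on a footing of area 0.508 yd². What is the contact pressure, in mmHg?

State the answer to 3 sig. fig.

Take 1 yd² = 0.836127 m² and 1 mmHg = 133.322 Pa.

133 kN × 1000 = 133000 N
0.508 yd² × 0.836127 = 0.424753 m²
P = F / A = 133000 N / 0.424753 m² = 313123 Pa
313123 Pa ÷ (133.322 Pa/mmHg) = 2348.62 mmHg

2350 mmHg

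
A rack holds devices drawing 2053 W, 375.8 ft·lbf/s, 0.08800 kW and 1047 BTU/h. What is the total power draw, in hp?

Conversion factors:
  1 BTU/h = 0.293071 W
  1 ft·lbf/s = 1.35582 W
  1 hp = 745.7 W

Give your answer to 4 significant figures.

3.966 hp

2053 W (already W)
375.8 ft·lbf/s × 1.35582 = 509.517 W
0.08800 kW × 1000 = 88 W
1047 BTU/h × 0.293071 = 306.845 W
Sum: 2053 + 509.517 + 88 + 306.845 = 2957.36 W
In hp: 2957.36 / 745.7 = 3.96588 hp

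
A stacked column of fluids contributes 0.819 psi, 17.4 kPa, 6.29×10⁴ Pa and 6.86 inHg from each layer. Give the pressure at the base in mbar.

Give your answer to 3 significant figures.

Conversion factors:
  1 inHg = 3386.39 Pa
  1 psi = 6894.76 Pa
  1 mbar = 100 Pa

1090 mbar

0.819 psi × 6894.76 = 5646.81 Pa
17.4 kPa × 1000 = 17400 Pa
6.29×10⁴ Pa (already Pa)
6.86 inHg × 3386.39 = 23230.6 Pa
Total: 5646.81 + 17400 + 62900 + 23230.6 = 109177 Pa
In mbar: 109177 / 100 = 1091.77 mbar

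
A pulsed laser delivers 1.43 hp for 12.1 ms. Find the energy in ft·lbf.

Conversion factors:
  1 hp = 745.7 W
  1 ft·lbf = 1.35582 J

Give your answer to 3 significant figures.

9.52 ft·lbf

1.43 hp × 745.7 → 1066.35 W
12.1 ms × 0.001 → 0.0121 s
E = P × t = 1066.35 W × 0.0121 s = 12.9028 J
12.9028 J ÷ (1.35582 J/ft·lbf) = 9.5166 ft·lbf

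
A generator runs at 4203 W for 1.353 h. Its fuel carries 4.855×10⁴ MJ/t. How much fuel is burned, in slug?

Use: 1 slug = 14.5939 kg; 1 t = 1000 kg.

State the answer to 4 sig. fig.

0.02889 slug

1.353 h → 4870.8 s
E = P × t = 4203 × 4870.8 = 2.0472×10⁷ J
4.855×10⁴ MJ/t → 4.855×10⁷ J/kg
m = E / e_s = 2.0472×10⁷ / 4.855×10⁷ = 0.421668 kg
In slug: 0.421668 / 14.5939 = 0.0288934 slug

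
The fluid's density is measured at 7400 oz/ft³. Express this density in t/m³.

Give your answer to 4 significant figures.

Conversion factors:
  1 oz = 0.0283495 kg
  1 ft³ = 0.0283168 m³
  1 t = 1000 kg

7400 oz/ft³ × 0.0283495 kg/oz ÷ 0.0283168 m³/ft³ = 7408.55 kg/m³
7408.55 kg/m³ ÷ 1000 kg/t = 7.40855 t/m³

7.409 t/m³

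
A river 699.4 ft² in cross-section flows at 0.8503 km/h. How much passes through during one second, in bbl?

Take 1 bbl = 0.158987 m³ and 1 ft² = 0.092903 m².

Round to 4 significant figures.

96.53 bbl

0.8503 km/h × (1/3.6) → 0.236194 m/s
699.4 ft² × 0.092903 → 64.9764 m²
V = v × A × t = 0.236194 m/s × 64.9764 m² × 1 s = 15.347 m³
15.347 m³ ÷ (0.158987 m³/bbl) = 96.5299 bbl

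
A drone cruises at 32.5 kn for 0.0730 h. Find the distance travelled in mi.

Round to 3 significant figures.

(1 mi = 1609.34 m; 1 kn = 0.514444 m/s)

32.5 kn × 0.514444 = 16.7194 m/s
0.0730 h × 3600 = 262.8 s
d = v × t = 16.7194 m/s × 262.8 s = 4393.86 m
4393.86 m ÷ (1609.34 m/mi) = 2.73022 mi

2.73 mi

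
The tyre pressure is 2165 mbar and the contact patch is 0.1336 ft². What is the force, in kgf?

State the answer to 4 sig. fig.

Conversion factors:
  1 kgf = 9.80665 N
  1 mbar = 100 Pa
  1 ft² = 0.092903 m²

274.0 kgf

2165 mbar × 100 → 216500 Pa
0.1336 ft² × 0.092903 → 0.0124118 m²
F = P × A = 216500 Pa × 0.0124118 m² = 2687.15 N
2687.15 N ÷ (9.80665 N/kgf) = 274.013 kgf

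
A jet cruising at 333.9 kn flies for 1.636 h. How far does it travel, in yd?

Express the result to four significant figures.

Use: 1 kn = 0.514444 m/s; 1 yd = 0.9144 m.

1.106×10⁶ yd

333.9 kn × 0.514444 → 171.773 m/s
1.636 h × 3600 → 5889.6 s
d = v × t = 171.773 m/s × 5889.6 s = 1.01167×10⁶ m
1.01167×10⁶ m ÷ (0.9144 m/yd) = 1.10638×10⁶ yd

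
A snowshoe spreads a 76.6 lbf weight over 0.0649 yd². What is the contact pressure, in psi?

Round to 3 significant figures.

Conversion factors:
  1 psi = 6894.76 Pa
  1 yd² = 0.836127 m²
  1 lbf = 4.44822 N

76.6 lbf × 4.44822 = 340.734 N
0.0649 yd² × 0.836127 = 0.0542646 m²
P = F / A = 340.734 N / 0.0542646 m² = 6279.12 Pa
6279.12 Pa ÷ (6894.76 Pa/psi) = 0.910709 psi

0.911 psi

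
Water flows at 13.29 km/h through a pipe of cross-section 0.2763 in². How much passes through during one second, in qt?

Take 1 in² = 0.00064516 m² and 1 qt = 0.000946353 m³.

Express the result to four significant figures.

0.6954 qt

13.29 km/h × (1/3.6) = 3.69167 m/s
0.2763 in² × 0.00064516 = 1.78258×10⁻⁴ m²
V = v × A × t = 3.69167 m/s × 1.78258×10⁻⁴ m² × 1 s = 6.5807×10⁻⁴ m³
6.5807×10⁻⁴ m³ ÷ (0.000946353 m³/qt) = 0.695375 qt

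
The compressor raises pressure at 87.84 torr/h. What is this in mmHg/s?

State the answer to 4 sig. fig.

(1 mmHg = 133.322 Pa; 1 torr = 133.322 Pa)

0.02440 mmHg/s

87.84 torr/h × 133.322 Pa/torr ÷ 3600 s/h = 3.25306 Pa/s
3.25306 Pa/s ÷ 133.322 Pa/mmHg = 0.0244 mmHg/s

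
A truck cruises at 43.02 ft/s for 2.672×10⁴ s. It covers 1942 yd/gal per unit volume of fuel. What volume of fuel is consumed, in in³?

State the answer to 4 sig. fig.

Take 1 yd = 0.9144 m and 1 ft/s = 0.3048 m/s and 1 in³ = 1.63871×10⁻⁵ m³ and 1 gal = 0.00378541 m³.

43.02 ft/s → 13.1125 m/s
d = v × t = 13.1125 × 26720 = 350366 m
1942 yd/gal → 469108 m/m³
V = d / (distance per unit fuel) = 350366 / 469108 = 0.746877 m³
In in³: 0.746877 / 1.63871×10⁻⁵ = 45577.1 in³

4.558×10⁴ in³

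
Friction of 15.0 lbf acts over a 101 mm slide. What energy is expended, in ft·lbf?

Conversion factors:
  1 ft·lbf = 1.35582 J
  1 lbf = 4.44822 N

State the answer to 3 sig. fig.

4.97 ft·lbf

15.0 lbf × 4.44822 → 66.7233 N
101 mm × 0.001 → 0.101 m
W = F × d = 66.7233 N × 0.101 m = 6.73905 J
6.73905 J ÷ (1.35582 J/ft·lbf) = 4.97046 ft·lbf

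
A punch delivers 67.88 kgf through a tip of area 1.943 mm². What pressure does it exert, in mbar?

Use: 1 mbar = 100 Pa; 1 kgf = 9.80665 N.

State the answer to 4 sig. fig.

67.88 kgf × 9.80665 → 665.675 N
1.943 mm² × 10⁻⁶ → 1.943×10⁻⁶ m²
P = F / A = 665.675 N / 1.943×10⁻⁶ m² = 3.42602×10⁸ Pa
3.42602×10⁸ Pa ÷ (100 Pa/mbar) = 3.42602×10⁶ mbar

3.426×10⁶ mbar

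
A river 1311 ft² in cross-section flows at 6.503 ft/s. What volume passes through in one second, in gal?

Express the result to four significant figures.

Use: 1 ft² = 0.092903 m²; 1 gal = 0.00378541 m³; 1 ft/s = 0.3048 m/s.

6.377×10⁴ gal

6.503 ft/s × 0.3048 = 1.98211 m/s
1311 ft² × 0.092903 = 121.796 m²
V = v × A × t = 1.98211 m/s × 121.796 m² × 1 s = 241.413 m³
241.413 m³ ÷ (0.00378541 m³/gal) = 63774.6 gal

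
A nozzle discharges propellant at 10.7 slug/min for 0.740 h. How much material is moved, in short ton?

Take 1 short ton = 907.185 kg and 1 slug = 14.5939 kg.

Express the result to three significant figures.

7.64 short ton

10.7 slug/min → 2.60258 kg/s
0.740 h → 2664 s
m = ṁ × t = 2.60258 × 2664 = 6933.27 kg
In short ton: 6933.27 / 907.185 = 7.64262 short ton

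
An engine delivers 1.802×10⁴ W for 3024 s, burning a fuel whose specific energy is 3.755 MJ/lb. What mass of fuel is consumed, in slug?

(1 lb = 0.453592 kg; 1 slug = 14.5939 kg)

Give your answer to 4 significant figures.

E = P × t = 18020 × 3024 = 5.44925×10⁷ J
3.755 MJ/lb → 8.27836×10⁶ J/kg
m = E / e_s = 5.44925×10⁷ / 8.27836×10⁶ = 6.58252 kg
In slug: 6.58252 / 14.5939 = 0.451046 slug

0.4510 slug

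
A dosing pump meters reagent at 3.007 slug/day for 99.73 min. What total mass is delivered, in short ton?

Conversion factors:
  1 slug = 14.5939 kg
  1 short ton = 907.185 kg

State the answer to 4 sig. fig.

0.003350 short ton

3.007 slug/day → 5.07915×10⁻⁴ kg/s
99.73 min → 5983.8 s
m = ṁ × t = 5.07915×10⁻⁴ × 5983.8 = 3.03926 kg
In short ton: 3.03926 / 907.185 = 0.00335021 short ton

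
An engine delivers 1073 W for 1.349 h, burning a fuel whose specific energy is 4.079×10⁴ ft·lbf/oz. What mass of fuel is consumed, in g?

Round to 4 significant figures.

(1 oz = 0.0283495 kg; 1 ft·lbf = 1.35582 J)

2671 g

1.349 h → 4856.4 s
E = P × t = 1073 × 4856.4 = 5.21092×10⁶ J
4.079×10⁴ ft·lbf/oz → 1.95079×10⁶ J/kg
m = E / e_s = 5.21092×10⁶ / 1.95079×10⁶ = 2.67118 kg
In g: 2.67118 / 0.001 = 2671.18 g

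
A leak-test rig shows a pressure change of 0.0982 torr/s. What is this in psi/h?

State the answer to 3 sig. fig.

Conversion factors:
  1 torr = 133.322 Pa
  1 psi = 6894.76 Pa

6.84 psi/h

0.0982 torr/s × 133.322 Pa/torr = 13.0922 Pa/s
13.0922 Pa/s ÷ 6894.76 Pa/psi × 3600 s/h = 6.8359 psi/h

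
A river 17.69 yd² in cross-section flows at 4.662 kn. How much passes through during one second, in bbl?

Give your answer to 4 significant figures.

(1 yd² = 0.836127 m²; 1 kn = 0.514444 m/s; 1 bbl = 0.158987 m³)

4.662 kn × 0.514444 → 2.39834 m/s
17.69 yd² × 0.836127 → 14.7911 m²
V = v × A × t = 2.39834 m/s × 14.7911 m² × 1 s = 35.4741 m³
35.4741 m³ ÷ (0.158987 m³/bbl) = 223.126 bbl

223.1 bbl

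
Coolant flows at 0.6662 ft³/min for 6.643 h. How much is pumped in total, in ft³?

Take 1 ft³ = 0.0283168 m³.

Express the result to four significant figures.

0.6662 ft³/min → 3.14411×10⁻⁴ m³/s
6.643 h → 23914.8 s
V = Q × t = 3.14411×10⁻⁴ × 23914.8 = 7.51908 m³
In ft³: 7.51908 / 0.0283168 = 265.534 ft³

265.5 ft³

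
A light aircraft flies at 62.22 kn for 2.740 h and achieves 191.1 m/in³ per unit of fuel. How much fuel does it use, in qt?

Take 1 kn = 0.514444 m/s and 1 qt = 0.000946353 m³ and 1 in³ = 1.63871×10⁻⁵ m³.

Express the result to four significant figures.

62.22 kn → 32.0087 m/s
2.740 h → 9864 s
d = v × t = 32.0087 × 9864 = 315734 m
191.1 m/in³ → 1.16616×10⁷ m/m³
V = d / (distance per unit fuel) = 315734 / 1.16616×10⁷ = 0.0270747 m³
In qt: 0.0270747 / 0.000946353 = 28.6095 qt

28.61 qt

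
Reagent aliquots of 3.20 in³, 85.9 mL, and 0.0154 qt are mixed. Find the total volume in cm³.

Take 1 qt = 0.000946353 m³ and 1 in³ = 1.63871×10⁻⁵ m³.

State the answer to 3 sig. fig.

153 cm³

3.20 in³ × 1.63871×10⁻⁵ = 5.24387×10⁻⁵ m³
85.9 mL × 10⁻⁶ = 8.59×10⁻⁵ m³
0.0154 qt × 0.000946353 = 1.45738×10⁻⁵ m³
Combined: 5.24387×10⁻⁵ + 8.59×10⁻⁵ + 1.45738×10⁻⁵ = 1.52912×10⁻⁴ m³
In cm³: 1.52912×10⁻⁴ / 10⁻⁶ = 152.912 cm³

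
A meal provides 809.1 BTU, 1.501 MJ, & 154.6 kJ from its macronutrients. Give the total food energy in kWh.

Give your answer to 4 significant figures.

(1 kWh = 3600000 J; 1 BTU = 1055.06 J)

809.1 BTU × 1055.06 = 853649 J
1.501 MJ × 1000000 = 1.501×10⁶ J
154.6 kJ × 1000 = 154600 J
Total: 853649 + 1.501×10⁶ + 154600 = 2.50925×10⁶ J
In kWh: 2.50925×10⁶ / 3600000 = 0.697014 kWh

0.6970 kWh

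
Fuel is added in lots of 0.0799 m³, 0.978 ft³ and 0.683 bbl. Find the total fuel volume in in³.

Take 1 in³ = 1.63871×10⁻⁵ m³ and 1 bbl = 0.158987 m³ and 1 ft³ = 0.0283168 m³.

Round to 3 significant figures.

1.32×10⁴ in³

0.0799 m³ (already m³)
0.978 ft³ × 0.0283168 = 0.0276938 m³
0.683 bbl × 0.158987 = 0.108588 m³
Sum: 0.0799 + 0.0276938 + 0.108588 = 0.216182 m³
In in³: 0.216182 / 1.63871×10⁻⁵ = 13192.2 in³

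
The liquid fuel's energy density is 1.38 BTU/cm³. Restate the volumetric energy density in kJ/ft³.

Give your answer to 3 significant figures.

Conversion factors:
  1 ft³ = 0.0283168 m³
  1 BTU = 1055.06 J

4.12×10⁴ kJ/ft³

1.38 BTU/cm³ × 1055.06 J/BTU ÷ 10⁻⁶ m³/cm³ = 1.45598×10⁹ J/m³
1.45598×10⁹ J/m³ ÷ 1000 J/kJ × 0.0283168 m³/ft³ = 41228.7 kJ/ft³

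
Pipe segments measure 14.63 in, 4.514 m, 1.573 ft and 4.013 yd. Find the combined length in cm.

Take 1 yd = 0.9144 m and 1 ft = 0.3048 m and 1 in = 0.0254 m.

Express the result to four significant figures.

903.5 cm

14.63 in × 0.0254 = 0.371602 m
4.514 m (already m)
1.573 ft × 0.3048 = 0.47945 m
4.013 yd × 0.9144 = 3.66949 m
Total: 0.371602 + 4.514 + 0.47945 + 3.66949 = 9.03454 m
In cm: 9.03454 / 0.01 = 903.454 cm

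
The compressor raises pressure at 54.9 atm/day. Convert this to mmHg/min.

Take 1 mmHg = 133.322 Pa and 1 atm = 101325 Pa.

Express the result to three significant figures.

54.9 atm/day × 101325 Pa/atm ÷ 86400 s/day = 64.3836 Pa/s
64.3836 Pa/s ÷ 133.322 Pa/mmHg × 60 s/min = 28.9751 mmHg/min

29.0 mmHg/min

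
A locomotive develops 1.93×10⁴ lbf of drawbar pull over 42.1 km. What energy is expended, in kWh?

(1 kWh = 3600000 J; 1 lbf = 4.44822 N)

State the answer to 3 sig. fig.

1.93×10⁴ lbf × 4.44822 → 85850.6 N
42.1 km × 1000 → 42100 m
W = F × d = 85850.6 N × 42100 m = 3.61431×10⁹ J
3.61431×10⁹ J ÷ (3600000 J/kWh) = 1003.98 kWh

1000 kWh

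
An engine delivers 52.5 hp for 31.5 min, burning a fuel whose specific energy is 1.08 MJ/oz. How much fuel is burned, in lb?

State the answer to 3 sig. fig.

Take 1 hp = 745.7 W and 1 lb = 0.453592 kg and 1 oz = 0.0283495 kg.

52.5 hp → 39149.2 W
31.5 min → 1890 s
E = P × t = 39149.2 × 1890 = 7.3992×10⁷ J
1.08 MJ/oz → 3.80959×10⁷ J/kg
m = E / e_s = 7.3992×10⁷ / 3.80959×10⁷ = 1.94226 kg
In lb: 1.94226 / 0.453592 = 4.28195 lb

4.28 lb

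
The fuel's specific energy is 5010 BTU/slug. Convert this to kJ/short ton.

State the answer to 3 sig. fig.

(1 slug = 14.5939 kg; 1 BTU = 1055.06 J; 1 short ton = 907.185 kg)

3.29×10⁵ kJ/short ton

5010 BTU/slug × 1055.06 J/BTU ÷ 14.5939 kg/slug = 362196 J/kg
362196 J/kg ÷ 1000 J/kJ × 907.185 kg/short ton = 328579 kJ/short ton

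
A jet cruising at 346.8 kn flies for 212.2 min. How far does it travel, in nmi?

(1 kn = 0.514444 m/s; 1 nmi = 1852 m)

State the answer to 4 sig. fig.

1227 nmi

346.8 kn × 0.514444 = 178.409 m/s
212.2 min × 60 = 12732 s
d = v × t = 178.409 m/s × 12732 s = 2.2715×10⁶ m
2.2715×10⁶ m ÷ (1852 m/nmi) = 1226.51 nmi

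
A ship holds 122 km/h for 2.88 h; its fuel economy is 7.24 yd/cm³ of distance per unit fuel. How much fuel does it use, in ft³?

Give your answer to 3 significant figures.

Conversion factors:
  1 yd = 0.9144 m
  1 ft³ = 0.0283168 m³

122 km/h → 33.8889 m/s
2.88 h → 10368 s
d = v × t = 33.8889 × 10368 = 351360 m
7.24 yd/cm³ → 6.62026×10⁶ m/m³
V = d / (distance per unit fuel) = 351360 / 6.62026×10⁶ = 0.0530734 m³
In ft³: 0.0530734 / 0.0283168 = 1.87427 ft³

1.87 ft³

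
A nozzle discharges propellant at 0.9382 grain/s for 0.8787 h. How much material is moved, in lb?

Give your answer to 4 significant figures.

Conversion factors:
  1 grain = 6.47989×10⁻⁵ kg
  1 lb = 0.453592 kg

0.9382 grain/s → 6.07943×10⁻⁵ kg/s
0.8787 h → 3163.32 s
m = ṁ × t = 6.07943×10⁻⁵ × 3163.32 = 0.192312 kg
In lb: 0.192312 / 0.453592 = 0.423976 lb

0.4240 lb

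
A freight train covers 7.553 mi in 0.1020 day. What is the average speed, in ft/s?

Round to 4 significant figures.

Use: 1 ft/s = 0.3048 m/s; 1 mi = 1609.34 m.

7.553 mi × 1609.34 = 12155.3 m
0.1020 day × 86400 = 8812.8 s
v = d / t = 12155.3 m / 8812.8 s = 1.37928 m/s
1.37928 m/s ÷ (0.3048 m/s/ft/s) = 4.5252 ft/s

4.525 ft/s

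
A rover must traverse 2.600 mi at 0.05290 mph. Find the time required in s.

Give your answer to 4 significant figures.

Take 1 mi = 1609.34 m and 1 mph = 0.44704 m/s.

1.769×10⁵ s

2.600 mi × 1609.34 = 4184.28 m
0.05290 mph × 0.44704 = 0.0236484 m/s
t = d / v = 4184.28 m / 0.0236484 m/s = 176937 s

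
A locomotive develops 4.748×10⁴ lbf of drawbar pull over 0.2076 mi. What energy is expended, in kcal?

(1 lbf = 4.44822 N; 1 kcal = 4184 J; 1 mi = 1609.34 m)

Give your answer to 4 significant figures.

4.748×10⁴ lbf × 4.44822 → 211201 N
0.2076 mi × 1609.34 → 334.099 m
W = F × d = 211201 N × 334.099 m = 7.0562×10⁷ J
7.0562×10⁷ J ÷ (4184 J/kcal) = 16864.7 kcal

1.686×10⁴ kcal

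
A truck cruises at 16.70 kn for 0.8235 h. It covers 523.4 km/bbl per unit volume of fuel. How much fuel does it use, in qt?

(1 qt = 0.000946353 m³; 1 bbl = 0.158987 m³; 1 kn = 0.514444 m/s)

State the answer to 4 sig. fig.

8.175 qt

16.70 kn → 8.59121 m/s
0.8235 h → 2964.6 s
d = v × t = 8.59121 × 2964.6 = 25469.5 m
523.4 km/bbl → 3.29209×10⁶ m/m³
V = d / (distance per unit fuel) = 25469.5 / 3.29209×10⁶ = 0.00773657 m³
In qt: 0.00773657 / 0.000946353 = 8.17514 qt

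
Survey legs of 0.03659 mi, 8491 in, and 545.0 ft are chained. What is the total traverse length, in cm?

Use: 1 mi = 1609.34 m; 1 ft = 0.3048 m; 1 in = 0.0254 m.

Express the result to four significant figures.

0.03659 mi × 1609.34 = 58.8858 m
8491 in × 0.0254 = 215.671 m
545.0 ft × 0.3048 = 166.116 m
Total: 58.8858 + 215.671 + 166.116 = 440.673 m
In cm: 440.673 / 0.01 = 44067.3 cm

4.407×10⁴ cm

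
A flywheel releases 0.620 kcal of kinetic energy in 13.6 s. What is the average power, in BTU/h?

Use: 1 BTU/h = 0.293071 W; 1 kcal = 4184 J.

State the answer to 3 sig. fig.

651 BTU/h

0.620 kcal × 4184 = 2594.08 J
P = E / t = 2594.08 J / 13.6 s = 190.741 W
190.741 W ÷ (0.293071 W/BTU/h) = 650.835 BTU/h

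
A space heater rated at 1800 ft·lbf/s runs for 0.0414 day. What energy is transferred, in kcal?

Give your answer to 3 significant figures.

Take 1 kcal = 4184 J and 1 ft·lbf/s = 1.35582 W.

1800 ft·lbf/s × 1.35582 → 2440.48 W
0.0414 day × 86400 → 3576.96 s
E = P × t = 2440.48 W × 3576.96 s = 8.7295×10⁶ J
8.7295×10⁶ J ÷ (4184 J/kcal) = 2086.4 kcal

2090 kcal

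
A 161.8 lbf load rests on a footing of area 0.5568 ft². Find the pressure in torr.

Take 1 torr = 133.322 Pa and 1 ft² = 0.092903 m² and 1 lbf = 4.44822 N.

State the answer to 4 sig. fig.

161.8 lbf × 4.44822 = 719.722 N
0.5568 ft² × 0.092903 = 0.0517284 m²
P = F / A = 719.722 N / 0.0517284 m² = 13913.5 Pa
13913.5 Pa ÷ (133.322 Pa/torr) = 104.36 torr

104.4 torr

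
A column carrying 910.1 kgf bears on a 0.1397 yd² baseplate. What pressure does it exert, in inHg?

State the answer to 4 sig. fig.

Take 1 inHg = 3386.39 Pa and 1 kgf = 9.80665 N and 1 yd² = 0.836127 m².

910.1 kgf × 9.80665 = 8925.03 N
0.1397 yd² × 0.836127 = 0.116807 m²
P = F / A = 8925.03 N / 0.116807 m² = 76408.3 Pa
76408.3 Pa ÷ (3386.39 Pa/inHg) = 22.5633 inHg

22.56 inHg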